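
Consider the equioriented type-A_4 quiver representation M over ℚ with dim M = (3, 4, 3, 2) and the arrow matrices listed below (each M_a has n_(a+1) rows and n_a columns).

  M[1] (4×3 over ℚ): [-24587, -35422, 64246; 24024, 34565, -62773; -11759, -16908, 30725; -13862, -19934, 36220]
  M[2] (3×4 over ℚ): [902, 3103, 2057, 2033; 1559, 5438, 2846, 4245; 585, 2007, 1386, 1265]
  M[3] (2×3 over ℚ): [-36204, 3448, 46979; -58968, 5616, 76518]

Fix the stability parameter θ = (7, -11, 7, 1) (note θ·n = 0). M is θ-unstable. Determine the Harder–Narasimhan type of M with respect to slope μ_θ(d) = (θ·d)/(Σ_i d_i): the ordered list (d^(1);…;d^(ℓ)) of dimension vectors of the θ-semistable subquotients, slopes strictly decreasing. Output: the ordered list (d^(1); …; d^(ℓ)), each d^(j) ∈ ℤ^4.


Via rank(M_{q-1}∘⋯∘M_p): M ≅ I[1,3]^2, I[1,4], I[2,2], I[4,4].
μ_θ-semistable layers: μ^(1)=7; μ^(2)=4; μ^(3)=1; μ^(4)=-2; μ^(5)=-11

((0, 0, 2, 0); (0, 0, 1, 1); (0, 0, 0, 1); (3, 3, 0, 0); (0, 1, 0, 0))


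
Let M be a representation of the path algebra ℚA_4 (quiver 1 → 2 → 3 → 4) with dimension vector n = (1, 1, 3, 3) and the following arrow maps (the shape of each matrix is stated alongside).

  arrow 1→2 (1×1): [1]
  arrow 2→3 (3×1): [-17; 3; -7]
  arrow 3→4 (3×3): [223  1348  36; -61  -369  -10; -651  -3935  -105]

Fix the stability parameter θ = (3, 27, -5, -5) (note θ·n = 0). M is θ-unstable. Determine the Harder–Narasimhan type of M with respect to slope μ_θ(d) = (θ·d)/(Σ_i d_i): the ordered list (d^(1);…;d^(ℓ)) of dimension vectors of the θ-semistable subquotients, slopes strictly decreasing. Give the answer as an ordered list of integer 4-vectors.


Via rank(M_{q-1}∘⋯∘M_p): M ≅ I[1,4], I[3,4]^2.
μ_θ-semistable layers: μ^(1)=17/3; μ^(2)=3; μ^(3)=-5

((0, 1, 1, 1); (1, 0, 0, 0); (0, 0, 2, 2))


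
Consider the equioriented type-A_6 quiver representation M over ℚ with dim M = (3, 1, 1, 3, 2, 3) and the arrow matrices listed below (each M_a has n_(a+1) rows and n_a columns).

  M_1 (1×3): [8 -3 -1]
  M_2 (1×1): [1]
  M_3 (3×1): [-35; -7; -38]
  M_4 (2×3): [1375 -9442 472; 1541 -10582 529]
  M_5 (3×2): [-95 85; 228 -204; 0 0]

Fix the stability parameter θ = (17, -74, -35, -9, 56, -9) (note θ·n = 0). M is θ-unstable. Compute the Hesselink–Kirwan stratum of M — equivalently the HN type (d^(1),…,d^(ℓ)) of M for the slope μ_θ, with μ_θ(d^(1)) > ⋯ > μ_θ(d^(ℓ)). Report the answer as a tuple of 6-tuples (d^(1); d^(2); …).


Interval decomposition of M: I[1,1]^2, I[1,6], I[4,4], I[4,5], I[6,6]^2.
HN type (ℓ=5): μ^(1)=56; μ^(2)=47/2; μ^(3)=17; μ^(4)=-9; μ^(5)=-92/3

((0, 0, 0, 0, 1, 0); (0, 0, 0, 0, 1, 1); (2, 0, 0, 0, 0, 0); (0, 0, 0, 3, 0, 2); (1, 1, 1, 0, 0, 0))


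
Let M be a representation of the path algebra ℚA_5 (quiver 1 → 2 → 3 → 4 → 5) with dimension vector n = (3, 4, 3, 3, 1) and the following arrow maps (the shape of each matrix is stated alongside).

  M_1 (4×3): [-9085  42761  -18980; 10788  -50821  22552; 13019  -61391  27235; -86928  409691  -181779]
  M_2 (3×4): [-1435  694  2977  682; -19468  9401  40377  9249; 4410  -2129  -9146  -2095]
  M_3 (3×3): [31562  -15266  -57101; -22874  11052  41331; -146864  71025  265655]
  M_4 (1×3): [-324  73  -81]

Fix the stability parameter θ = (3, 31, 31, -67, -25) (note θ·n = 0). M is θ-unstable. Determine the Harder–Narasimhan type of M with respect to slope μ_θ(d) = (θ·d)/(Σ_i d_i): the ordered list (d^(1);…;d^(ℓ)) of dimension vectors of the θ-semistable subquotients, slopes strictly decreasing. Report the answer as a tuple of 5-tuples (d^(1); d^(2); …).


Barcode: M ≅ I[1,2], I[1,4], I[1,5], I[2,4]. HN layers by μ_θ (5 steps, strictly decreasing):
  μ^(1)=31; μ^(2)=3; μ^(3)=-1/2; μ^(4)=-5/3; μ^(5)=-27/5

((0, 1, 0, 0, 0); (1, 0, 0, 0, 0); (1, 1, 1, 1, 0); (0, 1, 1, 1, 0); (1, 1, 1, 1, 1))


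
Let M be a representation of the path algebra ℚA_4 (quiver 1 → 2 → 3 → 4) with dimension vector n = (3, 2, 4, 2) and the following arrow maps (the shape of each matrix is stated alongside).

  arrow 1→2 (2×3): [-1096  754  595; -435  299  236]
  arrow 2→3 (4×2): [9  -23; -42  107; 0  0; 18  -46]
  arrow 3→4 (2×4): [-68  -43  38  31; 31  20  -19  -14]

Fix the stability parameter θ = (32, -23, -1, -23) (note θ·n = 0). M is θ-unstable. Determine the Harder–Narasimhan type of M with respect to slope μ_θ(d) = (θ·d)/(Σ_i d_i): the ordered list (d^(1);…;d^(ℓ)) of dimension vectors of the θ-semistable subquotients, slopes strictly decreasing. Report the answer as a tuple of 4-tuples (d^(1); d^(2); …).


Via rank(M_{q-1}∘⋯∘M_p): M ≅ I[1,1], I[1,4]^2, I[3,3]^2.
μ_θ-semistable layers: μ^(1)=32; μ^(2)=-1; μ^(3)=-15/4

((1, 0, 0, 0); (0, 0, 2, 0); (2, 2, 2, 2))


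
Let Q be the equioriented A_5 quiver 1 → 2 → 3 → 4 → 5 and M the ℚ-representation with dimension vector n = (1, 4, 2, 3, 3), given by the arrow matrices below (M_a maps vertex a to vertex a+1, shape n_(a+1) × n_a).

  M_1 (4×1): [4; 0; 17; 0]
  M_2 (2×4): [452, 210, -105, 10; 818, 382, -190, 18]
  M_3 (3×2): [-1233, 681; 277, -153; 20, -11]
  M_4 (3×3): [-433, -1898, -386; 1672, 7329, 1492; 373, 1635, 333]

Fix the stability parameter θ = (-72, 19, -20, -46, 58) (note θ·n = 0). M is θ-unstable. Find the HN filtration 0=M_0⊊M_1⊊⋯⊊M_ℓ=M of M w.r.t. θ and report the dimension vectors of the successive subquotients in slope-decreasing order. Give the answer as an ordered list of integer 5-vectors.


Interval decomposition of M: I[1,5], I[2,2]^2, I[2,5], I[4,5].
HN type (ℓ=5): μ^(1)=58; μ^(2)=19; μ^(3)=-47/3; μ^(4)=-46; μ^(5)=-72

((0, 0, 0, 0, 3); (0, 2, 0, 0, 0); (0, 2, 2, 2, 0); (0, 0, 0, 1, 0); (1, 0, 0, 0, 0))


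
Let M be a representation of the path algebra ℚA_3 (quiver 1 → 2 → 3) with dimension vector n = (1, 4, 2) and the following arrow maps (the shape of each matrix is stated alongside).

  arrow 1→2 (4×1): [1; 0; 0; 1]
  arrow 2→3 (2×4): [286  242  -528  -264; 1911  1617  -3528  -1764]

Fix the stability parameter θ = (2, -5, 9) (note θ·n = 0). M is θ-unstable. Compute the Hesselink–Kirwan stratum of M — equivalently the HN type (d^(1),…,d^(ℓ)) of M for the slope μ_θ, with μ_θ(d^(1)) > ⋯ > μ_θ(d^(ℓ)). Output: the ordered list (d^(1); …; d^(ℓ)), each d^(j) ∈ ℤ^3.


Interval decomposition of M: I[1,3], I[2,2]^3, I[3,3].
HN type (ℓ=3): μ^(1)=9; μ^(2)=-3/2; μ^(3)=-5

((0, 0, 2); (1, 1, 0); (0, 3, 0))


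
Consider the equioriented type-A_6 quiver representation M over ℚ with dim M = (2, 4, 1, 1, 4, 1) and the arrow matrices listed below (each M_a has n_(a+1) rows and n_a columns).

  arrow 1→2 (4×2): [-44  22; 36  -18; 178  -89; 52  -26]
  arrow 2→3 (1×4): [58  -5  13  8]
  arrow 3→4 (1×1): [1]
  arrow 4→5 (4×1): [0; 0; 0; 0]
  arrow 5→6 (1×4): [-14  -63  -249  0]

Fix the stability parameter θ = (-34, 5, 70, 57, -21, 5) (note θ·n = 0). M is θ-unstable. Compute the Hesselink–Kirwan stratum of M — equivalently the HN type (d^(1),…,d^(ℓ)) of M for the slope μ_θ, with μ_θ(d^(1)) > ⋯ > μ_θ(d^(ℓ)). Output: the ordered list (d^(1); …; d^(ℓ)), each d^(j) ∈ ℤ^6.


Via rank(M_{q-1}∘⋯∘M_p): M ≅ I[1,1], I[1,4], I[2,2]^3, I[5,5]^3, I[5,6].
μ_θ-semistable layers: μ^(1)=127/2; μ^(2)=5; μ^(3)=-21; μ^(4)=-34

((0, 0, 1, 1, 0, 0); (0, 4, 0, 0, 0, 1); (0, 0, 0, 0, 4, 0); (2, 0, 0, 0, 0, 0))


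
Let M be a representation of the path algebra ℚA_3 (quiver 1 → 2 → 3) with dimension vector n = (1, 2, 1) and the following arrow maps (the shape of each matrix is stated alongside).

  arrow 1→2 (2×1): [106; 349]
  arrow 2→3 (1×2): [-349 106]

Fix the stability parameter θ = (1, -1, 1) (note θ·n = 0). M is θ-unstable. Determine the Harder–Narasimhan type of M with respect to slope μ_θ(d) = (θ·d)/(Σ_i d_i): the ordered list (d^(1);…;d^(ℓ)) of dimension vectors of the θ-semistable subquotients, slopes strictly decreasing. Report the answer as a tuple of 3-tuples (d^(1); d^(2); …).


Barcode: M ≅ I[1,2], I[2,3]. HN layers by μ_θ (3 steps, strictly decreasing):
  μ^(1)=1; μ^(2)=0; μ^(3)=-1

((0, 0, 1); (1, 1, 0); (0, 1, 0))


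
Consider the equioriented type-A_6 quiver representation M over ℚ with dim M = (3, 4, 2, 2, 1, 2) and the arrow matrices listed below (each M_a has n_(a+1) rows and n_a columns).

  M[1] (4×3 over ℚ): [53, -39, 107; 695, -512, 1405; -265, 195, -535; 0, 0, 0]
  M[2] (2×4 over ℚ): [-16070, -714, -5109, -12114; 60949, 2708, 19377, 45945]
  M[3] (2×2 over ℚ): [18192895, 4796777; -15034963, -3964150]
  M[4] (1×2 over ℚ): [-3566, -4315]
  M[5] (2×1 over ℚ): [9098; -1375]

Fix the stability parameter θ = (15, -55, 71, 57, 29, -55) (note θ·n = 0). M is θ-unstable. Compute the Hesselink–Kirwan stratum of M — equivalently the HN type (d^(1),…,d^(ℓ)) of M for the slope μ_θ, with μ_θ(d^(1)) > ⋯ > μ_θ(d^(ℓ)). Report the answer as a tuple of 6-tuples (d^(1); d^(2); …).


Barcode: M ≅ I[1,1], I[1,4], I[1,6], I[2,2]^2, I[6,6]. HN layers by μ_θ (5 steps, strictly decreasing):
  μ^(1)=64; μ^(2)=51/2; μ^(3)=15; μ^(4)=-20; μ^(5)=-55

((0, 0, 1, 1, 0, 0); (0, 0, 1, 1, 1, 1); (1, 0, 0, 0, 0, 0); (2, 2, 0, 0, 0, 0); (0, 2, 0, 0, 0, 1))


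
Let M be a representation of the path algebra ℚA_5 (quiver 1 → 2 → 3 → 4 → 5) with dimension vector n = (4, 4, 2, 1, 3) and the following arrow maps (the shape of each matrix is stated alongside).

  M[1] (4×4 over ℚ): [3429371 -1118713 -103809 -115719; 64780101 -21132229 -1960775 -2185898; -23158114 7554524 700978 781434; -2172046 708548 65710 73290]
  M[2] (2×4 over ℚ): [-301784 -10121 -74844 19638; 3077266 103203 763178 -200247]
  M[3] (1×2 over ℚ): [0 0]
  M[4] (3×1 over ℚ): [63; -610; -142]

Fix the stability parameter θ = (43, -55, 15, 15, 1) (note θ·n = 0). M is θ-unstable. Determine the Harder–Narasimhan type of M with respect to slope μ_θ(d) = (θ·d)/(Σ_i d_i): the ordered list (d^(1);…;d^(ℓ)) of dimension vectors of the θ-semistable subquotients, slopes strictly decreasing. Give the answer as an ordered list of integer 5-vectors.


Interval decomposition of M: I[1,1], I[1,2], I[1,3]^2, I[2,2], I[4,5], I[5,5]^2.
HN type (ℓ=6): μ^(1)=43; μ^(2)=15; μ^(3)=8; μ^(4)=1; μ^(5)=-6; μ^(6)=-55

((1, 0, 0, 0, 0); (0, 0, 2, 0, 0); (0, 0, 0, 1, 1); (0, 0, 0, 0, 2); (3, 3, 0, 0, 0); (0, 1, 0, 0, 0))


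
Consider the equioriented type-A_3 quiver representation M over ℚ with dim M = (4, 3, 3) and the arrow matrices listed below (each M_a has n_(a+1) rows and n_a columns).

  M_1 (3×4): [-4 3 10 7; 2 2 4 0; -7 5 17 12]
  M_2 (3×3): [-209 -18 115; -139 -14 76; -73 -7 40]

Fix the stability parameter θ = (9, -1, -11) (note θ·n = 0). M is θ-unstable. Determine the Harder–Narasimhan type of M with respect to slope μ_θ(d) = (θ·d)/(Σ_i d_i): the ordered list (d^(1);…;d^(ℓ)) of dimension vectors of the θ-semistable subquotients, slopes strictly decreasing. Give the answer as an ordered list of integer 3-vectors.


Interval decomposition of M: I[1,1], I[1,3]^3.
HN type (ℓ=2): μ^(1)=9; μ^(2)=-1

((1, 0, 0); (3, 3, 3))


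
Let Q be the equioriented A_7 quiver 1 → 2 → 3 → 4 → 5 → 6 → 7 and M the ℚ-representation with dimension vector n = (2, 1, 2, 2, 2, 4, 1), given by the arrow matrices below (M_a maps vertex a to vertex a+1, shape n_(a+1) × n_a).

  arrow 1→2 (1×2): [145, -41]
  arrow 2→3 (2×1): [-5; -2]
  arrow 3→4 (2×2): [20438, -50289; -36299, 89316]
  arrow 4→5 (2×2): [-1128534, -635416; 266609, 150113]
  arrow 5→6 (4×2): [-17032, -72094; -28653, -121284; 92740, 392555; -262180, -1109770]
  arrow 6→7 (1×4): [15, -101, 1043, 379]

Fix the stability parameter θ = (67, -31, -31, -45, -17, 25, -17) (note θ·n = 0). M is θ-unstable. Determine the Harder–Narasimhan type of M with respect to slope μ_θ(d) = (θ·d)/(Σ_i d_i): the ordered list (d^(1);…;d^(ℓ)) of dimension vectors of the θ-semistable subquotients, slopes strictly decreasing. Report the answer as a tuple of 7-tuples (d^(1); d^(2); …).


Via rank(M_{q-1}∘⋯∘M_p): M ≅ I[1,1], I[1,7], I[3,6], I[6,6]^2.
μ_θ-semistable layers: μ^(1)=67; μ^(2)=25; μ^(3)=4; μ^(4)=-57/5; μ^(5)=-17; μ^(6)=-38

((1, 0, 0, 0, 0, 0, 0); (0, 0, 0, 0, 0, 3, 0); (0, 0, 0, 0, 0, 1, 1); (1, 1, 1, 1, 1, 0, 0); (0, 0, 0, 0, 1, 0, 0); (0, 0, 1, 1, 0, 0, 0))


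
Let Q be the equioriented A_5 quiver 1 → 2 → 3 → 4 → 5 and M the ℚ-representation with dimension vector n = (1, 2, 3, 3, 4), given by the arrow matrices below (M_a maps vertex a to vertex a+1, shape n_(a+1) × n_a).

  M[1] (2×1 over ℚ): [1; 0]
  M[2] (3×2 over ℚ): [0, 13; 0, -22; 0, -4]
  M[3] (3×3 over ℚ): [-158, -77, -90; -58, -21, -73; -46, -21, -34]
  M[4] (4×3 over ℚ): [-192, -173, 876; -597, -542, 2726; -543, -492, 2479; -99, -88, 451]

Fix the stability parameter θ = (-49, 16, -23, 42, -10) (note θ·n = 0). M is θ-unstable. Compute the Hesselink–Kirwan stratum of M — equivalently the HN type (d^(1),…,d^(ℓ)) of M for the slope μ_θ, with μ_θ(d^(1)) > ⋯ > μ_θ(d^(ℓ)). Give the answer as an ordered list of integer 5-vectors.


Interval decomposition of M: I[1,2], I[2,3], I[3,5]^2, I[4,5], I[5,5].
HN type (ℓ=5): μ^(1)=16; μ^(2)=-7/2; μ^(3)=-10; μ^(4)=-23; μ^(5)=-49

((0, 1, 0, 3, 3); (0, 1, 1, 0, 0); (0, 0, 0, 0, 1); (0, 0, 2, 0, 0); (1, 0, 0, 0, 0))


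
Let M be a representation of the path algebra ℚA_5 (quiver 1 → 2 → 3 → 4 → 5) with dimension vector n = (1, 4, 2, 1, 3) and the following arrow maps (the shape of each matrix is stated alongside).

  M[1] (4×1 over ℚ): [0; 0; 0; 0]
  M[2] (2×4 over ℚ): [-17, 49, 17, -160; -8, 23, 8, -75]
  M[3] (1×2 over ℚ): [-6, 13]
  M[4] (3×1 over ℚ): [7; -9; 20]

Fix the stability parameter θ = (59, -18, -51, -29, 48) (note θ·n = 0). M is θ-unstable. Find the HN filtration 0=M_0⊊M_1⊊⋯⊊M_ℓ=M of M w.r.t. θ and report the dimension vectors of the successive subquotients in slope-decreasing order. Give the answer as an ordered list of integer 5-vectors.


Interval decomposition of M: I[1,1], I[2,2]^2, I[2,3], I[2,5], I[5,5]^2.
HN type (ℓ=5): μ^(1)=59; μ^(2)=48; μ^(3)=-18; μ^(4)=-29; μ^(5)=-69/2

((1, 0, 0, 0, 0); (0, 0, 0, 0, 3); (0, 2, 0, 0, 0); (0, 0, 0, 1, 0); (0, 2, 2, 0, 0))


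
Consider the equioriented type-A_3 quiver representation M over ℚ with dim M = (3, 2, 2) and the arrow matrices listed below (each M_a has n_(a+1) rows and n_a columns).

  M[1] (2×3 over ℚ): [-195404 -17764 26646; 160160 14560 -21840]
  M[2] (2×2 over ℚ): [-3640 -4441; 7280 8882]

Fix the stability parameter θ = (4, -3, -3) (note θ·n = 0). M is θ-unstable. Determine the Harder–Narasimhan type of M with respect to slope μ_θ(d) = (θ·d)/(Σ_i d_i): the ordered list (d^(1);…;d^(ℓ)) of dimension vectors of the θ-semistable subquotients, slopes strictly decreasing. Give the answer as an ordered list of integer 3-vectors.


Via rank(M_{q-1}∘⋯∘M_p): M ≅ I[1,1]^2, I[1,2], I[2,3], I[3,3].
μ_θ-semistable layers: μ^(1)=4; μ^(2)=1/2; μ^(3)=-3

((2, 0, 0); (1, 1, 0); (0, 1, 2))


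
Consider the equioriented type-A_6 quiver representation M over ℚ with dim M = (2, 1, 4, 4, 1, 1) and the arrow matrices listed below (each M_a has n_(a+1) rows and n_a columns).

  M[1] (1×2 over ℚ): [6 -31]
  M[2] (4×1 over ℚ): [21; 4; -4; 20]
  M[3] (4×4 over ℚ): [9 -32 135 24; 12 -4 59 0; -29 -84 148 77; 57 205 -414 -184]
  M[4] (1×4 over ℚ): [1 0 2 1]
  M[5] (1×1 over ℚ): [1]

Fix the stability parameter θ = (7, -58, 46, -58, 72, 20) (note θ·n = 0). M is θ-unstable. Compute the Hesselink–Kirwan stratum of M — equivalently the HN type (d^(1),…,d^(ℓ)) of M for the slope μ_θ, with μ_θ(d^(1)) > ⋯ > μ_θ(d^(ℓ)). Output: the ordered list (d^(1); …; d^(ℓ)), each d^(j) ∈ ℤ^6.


Barcode: M ≅ I[1,1], I[1,4], I[3,4]^2, I[3,6]. HN layers by μ_θ (4 steps, strictly decreasing):
  μ^(1)=46; μ^(2)=7; μ^(3)=-6; μ^(4)=-51/2

((0, 0, 0, 0, 1, 1); (1, 0, 0, 0, 0, 0); (0, 0, 4, 4, 0, 0); (1, 1, 0, 0, 0, 0))


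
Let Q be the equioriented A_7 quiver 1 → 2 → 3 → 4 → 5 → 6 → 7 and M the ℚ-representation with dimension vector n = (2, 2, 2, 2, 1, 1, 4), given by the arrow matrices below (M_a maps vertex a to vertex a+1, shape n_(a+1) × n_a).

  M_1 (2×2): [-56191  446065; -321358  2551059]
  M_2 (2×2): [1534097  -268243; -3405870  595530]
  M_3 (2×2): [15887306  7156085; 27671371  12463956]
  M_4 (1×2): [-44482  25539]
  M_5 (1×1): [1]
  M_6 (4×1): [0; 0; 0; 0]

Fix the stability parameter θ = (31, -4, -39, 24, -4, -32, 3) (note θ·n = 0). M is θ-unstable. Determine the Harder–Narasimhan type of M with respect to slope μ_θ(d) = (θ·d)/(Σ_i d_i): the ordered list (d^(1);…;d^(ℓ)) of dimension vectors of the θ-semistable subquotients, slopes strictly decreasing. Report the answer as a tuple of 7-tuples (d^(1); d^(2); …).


Interval decomposition of M: I[1,2], I[1,6], I[3,4], I[7,7]^4.
HN type (ℓ=5): μ^(1)=24; μ^(2)=27/2; μ^(3)=3; μ^(4)=-4; μ^(5)=-39

((0, 0, 0, 1, 0, 0, 0); (1, 1, 0, 0, 0, 0, 0); (0, 0, 0, 0, 0, 0, 4); (1, 1, 1, 1, 1, 1, 0); (0, 0, 1, 0, 0, 0, 0))


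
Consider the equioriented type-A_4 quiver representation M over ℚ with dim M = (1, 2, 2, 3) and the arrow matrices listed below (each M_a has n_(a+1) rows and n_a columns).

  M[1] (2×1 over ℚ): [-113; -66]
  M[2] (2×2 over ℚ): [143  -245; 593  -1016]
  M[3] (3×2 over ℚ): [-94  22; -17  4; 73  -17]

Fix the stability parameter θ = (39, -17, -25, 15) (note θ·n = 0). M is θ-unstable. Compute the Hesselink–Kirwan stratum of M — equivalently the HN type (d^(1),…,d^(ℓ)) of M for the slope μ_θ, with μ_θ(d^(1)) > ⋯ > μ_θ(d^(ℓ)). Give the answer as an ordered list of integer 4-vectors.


Via rank(M_{q-1}∘⋯∘M_p): M ≅ I[1,4], I[2,4], I[4,4].
μ_θ-semistable layers: μ^(1)=15; μ^(2)=-1; μ^(3)=-21

((0, 0, 0, 3); (1, 1, 1, 0); (0, 1, 1, 0))


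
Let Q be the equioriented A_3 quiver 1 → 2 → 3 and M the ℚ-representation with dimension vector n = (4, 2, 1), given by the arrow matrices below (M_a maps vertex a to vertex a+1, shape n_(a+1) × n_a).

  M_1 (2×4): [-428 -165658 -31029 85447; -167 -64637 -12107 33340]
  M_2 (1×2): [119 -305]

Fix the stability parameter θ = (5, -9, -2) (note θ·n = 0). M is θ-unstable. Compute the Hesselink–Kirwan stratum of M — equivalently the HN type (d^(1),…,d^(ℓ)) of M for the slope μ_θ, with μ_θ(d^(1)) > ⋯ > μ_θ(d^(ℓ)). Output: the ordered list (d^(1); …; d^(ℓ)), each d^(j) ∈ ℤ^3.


Barcode: M ≅ I[1,1]^2, I[1,2], I[1,3]. HN layers by μ_θ (2 steps, strictly decreasing):
  μ^(1)=5; μ^(2)=-2

((2, 0, 0); (2, 2, 1))


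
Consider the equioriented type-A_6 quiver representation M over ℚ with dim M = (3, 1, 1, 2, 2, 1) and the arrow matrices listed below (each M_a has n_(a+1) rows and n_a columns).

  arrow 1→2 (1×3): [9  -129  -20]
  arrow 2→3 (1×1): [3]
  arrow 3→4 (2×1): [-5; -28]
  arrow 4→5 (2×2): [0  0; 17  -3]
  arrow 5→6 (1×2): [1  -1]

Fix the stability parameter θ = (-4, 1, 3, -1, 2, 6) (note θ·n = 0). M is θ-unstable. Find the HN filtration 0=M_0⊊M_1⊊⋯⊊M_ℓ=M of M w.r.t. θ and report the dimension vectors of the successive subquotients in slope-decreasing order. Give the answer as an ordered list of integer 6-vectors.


Interval decomposition of M: I[1,1]^2, I[1,6], I[4,4], I[5,5].
HN type (ℓ=5): μ^(1)=6; μ^(2)=2; μ^(3)=1; μ^(4)=-1; μ^(5)=-4

((0, 0, 0, 0, 0, 1); (0, 0, 0, 0, 2, 0); (0, 1, 1, 1, 0, 0); (0, 0, 0, 1, 0, 0); (3, 0, 0, 0, 0, 0))


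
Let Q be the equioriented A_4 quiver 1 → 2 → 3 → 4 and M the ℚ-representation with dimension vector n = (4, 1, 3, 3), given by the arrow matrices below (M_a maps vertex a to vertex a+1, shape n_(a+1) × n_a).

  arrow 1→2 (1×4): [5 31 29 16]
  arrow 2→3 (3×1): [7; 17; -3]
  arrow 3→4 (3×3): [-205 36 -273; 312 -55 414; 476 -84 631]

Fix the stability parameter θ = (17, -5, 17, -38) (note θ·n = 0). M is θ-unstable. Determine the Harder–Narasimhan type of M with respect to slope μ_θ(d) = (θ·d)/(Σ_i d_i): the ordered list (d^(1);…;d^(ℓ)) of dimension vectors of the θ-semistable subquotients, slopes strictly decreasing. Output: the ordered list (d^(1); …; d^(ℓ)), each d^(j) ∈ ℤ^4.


Via rank(M_{q-1}∘⋯∘M_p): M ≅ I[1,1]^3, I[1,4], I[3,4]^2.
μ_θ-semistable layers: μ^(1)=17; μ^(2)=-9/4; μ^(3)=-21/2

((3, 0, 0, 0); (1, 1, 1, 1); (0, 0, 2, 2))


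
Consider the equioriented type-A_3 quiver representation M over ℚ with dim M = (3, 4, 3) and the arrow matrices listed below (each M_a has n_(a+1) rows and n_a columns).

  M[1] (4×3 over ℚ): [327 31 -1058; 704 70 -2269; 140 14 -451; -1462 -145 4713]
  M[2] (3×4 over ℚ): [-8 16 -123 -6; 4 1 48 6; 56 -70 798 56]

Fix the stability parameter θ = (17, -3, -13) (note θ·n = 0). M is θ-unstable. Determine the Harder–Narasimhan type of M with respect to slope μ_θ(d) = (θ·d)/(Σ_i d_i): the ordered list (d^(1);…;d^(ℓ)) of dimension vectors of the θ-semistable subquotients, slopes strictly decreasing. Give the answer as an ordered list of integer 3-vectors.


Interval decomposition of M: I[1,2]^2, I[1,3], I[2,3], I[3,3].
HN type (ℓ=4): μ^(1)=7; μ^(2)=1/3; μ^(3)=-8; μ^(4)=-13

((2, 2, 0); (1, 1, 1); (0, 1, 1); (0, 0, 1))


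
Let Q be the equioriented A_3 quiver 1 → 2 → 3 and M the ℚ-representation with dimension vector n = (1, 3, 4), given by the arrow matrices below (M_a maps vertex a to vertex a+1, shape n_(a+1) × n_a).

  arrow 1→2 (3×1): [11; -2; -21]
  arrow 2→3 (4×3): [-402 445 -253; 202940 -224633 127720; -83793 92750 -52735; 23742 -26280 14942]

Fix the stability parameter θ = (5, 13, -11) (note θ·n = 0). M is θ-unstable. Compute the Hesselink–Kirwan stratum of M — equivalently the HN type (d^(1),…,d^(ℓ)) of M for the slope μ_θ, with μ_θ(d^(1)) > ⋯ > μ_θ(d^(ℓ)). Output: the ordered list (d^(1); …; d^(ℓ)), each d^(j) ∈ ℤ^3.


Barcode: M ≅ I[1,3], I[2,3]^2, I[3,3]. HN layers by μ_θ (3 steps, strictly decreasing):
  μ^(1)=7/3; μ^(2)=1; μ^(3)=-11

((1, 1, 1); (0, 2, 2); (0, 0, 1))


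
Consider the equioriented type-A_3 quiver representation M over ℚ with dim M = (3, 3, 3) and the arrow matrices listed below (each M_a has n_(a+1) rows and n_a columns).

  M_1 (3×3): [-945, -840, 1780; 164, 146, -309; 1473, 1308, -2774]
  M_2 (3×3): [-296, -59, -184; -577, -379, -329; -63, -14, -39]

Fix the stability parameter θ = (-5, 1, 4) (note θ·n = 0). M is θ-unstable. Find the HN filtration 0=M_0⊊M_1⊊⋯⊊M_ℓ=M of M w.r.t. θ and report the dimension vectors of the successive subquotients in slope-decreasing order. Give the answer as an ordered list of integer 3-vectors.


Barcode: M ≅ I[1,1], I[1,2], I[1,3], I[2,3], I[3,3]. HN layers by μ_θ (3 steps, strictly decreasing):
  μ^(1)=4; μ^(2)=1; μ^(3)=-5

((0, 0, 3); (0, 3, 0); (3, 0, 0))


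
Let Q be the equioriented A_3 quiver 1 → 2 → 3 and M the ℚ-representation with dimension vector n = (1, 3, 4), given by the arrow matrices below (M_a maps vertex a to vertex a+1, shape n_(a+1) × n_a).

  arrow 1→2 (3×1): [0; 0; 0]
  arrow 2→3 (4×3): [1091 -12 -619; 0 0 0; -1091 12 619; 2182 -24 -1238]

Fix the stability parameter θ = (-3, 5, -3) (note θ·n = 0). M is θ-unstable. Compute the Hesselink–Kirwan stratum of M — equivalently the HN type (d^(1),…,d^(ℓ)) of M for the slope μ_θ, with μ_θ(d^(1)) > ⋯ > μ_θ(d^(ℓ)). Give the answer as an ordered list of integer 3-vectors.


Interval decomposition of M: I[1,1], I[2,2]^2, I[2,3], I[3,3]^3.
HN type (ℓ=3): μ^(1)=5; μ^(2)=1; μ^(3)=-3

((0, 2, 0); (0, 1, 1); (1, 0, 3))


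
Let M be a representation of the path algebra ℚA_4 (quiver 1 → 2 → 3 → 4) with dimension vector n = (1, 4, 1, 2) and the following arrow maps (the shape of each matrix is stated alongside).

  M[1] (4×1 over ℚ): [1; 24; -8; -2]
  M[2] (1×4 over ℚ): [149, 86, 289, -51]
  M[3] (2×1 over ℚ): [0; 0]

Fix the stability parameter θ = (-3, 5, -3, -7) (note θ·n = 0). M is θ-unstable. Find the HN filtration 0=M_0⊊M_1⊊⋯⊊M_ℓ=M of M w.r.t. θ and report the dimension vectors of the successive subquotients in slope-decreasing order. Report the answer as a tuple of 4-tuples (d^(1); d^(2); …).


Interval decomposition of M: I[1,3], I[2,2]^3, I[4,4]^2.
HN type (ℓ=4): μ^(1)=5; μ^(2)=1; μ^(3)=-3; μ^(4)=-7

((0, 3, 0, 0); (0, 1, 1, 0); (1, 0, 0, 0); (0, 0, 0, 2))


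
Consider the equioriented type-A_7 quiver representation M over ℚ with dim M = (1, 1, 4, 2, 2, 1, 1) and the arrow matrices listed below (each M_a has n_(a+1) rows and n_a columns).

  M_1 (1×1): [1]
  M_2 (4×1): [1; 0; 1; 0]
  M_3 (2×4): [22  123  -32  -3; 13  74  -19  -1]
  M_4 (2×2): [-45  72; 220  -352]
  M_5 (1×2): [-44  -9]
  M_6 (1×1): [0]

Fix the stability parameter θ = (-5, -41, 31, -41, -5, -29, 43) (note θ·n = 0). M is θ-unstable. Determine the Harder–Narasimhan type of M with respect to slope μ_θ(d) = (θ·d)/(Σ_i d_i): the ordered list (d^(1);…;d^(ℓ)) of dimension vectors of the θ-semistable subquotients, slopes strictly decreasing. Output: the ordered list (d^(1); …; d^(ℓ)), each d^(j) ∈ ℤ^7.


Via rank(M_{q-1}∘⋯∘M_p): M ≅ I[1,5], I[3,3]^2, I[3,4], I[5,6], I[7,7].
μ_θ-semistable layers: μ^(1)=43; μ^(2)=31; μ^(3)=-5; μ^(4)=-17; μ^(5)=-23

((0, 0, 0, 0, 0, 0, 1); (0, 0, 2, 0, 0, 0, 0); (0, 0, 2, 2, 1, 0, 0); (0, 0, 0, 0, 1, 1, 0); (1, 1, 0, 0, 0, 0, 0))


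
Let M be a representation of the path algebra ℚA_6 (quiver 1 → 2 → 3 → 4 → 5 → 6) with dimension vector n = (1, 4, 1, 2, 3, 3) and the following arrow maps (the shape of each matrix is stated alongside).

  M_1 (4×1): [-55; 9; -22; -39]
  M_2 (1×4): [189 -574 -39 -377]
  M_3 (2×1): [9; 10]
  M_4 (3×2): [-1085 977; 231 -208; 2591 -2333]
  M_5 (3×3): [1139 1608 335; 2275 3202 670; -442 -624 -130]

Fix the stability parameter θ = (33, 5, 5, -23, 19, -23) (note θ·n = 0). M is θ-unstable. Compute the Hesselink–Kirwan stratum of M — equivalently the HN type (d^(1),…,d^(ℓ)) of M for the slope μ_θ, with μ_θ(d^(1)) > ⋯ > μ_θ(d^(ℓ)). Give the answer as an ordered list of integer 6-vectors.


Barcode: M ≅ I[1,2], I[2,2]^2, I[2,6], I[4,6], I[5,5], I[6,6]. HN layers by μ_θ (5 steps, strictly decreasing):
  μ^(1)=19; μ^(2)=5; μ^(3)=-2; μ^(4)=-13/3; μ^(5)=-23

((1, 1, 0, 0, 1, 0); (0, 2, 0, 0, 0, 0); (0, 0, 0, 0, 2, 2); (0, 1, 1, 1, 0, 0); (0, 0, 0, 1, 0, 1))


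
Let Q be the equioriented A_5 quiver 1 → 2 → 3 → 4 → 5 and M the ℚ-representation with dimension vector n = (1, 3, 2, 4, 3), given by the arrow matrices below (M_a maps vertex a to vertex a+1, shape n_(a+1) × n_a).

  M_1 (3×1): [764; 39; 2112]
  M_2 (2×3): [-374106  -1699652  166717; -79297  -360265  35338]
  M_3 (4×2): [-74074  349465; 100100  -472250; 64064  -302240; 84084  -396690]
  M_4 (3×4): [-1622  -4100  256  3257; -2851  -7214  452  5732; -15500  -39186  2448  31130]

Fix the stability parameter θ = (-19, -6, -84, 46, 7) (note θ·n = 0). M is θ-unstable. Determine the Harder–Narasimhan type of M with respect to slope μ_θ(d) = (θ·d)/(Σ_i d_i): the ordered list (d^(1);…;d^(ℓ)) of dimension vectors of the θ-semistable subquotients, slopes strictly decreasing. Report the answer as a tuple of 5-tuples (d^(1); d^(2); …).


Interval decomposition of M: I[1,5], I[2,2], I[2,3], I[4,4], I[4,5]^2.
HN type (ℓ=5): μ^(1)=46; μ^(2)=53/2; μ^(3)=-6; μ^(4)=-109/3; μ^(5)=-45

((0, 0, 0, 1, 0); (0, 0, 0, 3, 3); (0, 1, 0, 0, 0); (1, 1, 1, 0, 0); (0, 1, 1, 0, 0))


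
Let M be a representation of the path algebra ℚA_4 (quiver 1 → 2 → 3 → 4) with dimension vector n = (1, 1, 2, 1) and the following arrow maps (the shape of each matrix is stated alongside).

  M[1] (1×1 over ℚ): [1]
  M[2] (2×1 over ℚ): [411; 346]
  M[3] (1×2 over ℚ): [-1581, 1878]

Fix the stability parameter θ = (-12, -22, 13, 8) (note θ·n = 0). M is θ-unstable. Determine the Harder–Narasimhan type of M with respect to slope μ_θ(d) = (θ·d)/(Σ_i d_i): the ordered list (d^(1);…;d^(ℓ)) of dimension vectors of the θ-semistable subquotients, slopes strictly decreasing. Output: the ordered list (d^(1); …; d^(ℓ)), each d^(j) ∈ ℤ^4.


Via rank(M_{q-1}∘⋯∘M_p): M ≅ I[1,4], I[3,3].
μ_θ-semistable layers: μ^(1)=13; μ^(2)=21/2; μ^(3)=-17

((0, 0, 1, 0); (0, 0, 1, 1); (1, 1, 0, 0))


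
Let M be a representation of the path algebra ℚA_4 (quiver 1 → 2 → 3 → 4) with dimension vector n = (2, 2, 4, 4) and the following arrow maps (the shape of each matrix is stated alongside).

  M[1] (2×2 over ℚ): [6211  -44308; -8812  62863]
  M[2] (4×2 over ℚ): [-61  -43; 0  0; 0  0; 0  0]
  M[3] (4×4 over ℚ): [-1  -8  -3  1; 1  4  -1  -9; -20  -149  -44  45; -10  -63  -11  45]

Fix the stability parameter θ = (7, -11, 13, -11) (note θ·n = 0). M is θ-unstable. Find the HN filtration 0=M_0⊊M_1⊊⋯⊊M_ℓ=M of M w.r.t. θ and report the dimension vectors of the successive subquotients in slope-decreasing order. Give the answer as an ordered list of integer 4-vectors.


Interval decomposition of M: I[1,2], I[1,4], I[3,4]^3.
HN type (ℓ=2): μ^(1)=1; μ^(2)=-2

((0, 0, 4, 4); (2, 2, 0, 0))


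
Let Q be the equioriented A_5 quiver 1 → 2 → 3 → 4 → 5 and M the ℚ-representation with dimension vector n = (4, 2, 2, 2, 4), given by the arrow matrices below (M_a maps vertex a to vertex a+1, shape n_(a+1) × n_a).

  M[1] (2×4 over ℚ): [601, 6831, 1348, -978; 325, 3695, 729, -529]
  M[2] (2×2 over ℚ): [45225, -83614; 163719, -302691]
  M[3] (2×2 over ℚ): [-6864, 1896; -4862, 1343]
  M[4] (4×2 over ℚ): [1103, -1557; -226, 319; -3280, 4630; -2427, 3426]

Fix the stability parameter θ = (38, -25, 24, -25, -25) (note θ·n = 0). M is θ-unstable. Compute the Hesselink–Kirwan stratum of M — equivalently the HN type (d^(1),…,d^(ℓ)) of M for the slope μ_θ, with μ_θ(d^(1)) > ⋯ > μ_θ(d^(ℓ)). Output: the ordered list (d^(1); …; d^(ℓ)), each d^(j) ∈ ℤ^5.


Interval decomposition of M: I[1,1]^2, I[1,3], I[1,5], I[4,5], I[5,5]^2.
HN type (ℓ=5): μ^(1)=38; μ^(2)=24; μ^(3)=13/2; μ^(4)=-13/5; μ^(5)=-25

((2, 0, 0, 0, 0); (0, 0, 1, 0, 0); (1, 1, 0, 0, 0); (1, 1, 1, 1, 1); (0, 0, 0, 1, 3))


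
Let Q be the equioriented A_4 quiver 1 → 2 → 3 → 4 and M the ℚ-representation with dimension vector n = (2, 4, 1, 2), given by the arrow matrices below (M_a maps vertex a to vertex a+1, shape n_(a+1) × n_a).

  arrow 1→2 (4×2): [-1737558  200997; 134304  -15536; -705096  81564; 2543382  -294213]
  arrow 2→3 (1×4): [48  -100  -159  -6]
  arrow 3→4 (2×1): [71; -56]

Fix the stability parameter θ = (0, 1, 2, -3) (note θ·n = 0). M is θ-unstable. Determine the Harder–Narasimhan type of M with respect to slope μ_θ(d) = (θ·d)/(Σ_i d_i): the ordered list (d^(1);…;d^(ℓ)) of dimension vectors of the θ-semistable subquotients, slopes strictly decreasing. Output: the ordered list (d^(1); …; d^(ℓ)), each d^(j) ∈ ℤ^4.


Interval decomposition of M: I[1,1], I[1,4], I[2,2]^3, I[4,4].
HN type (ℓ=3): μ^(1)=1; μ^(2)=0; μ^(3)=-3

((0, 3, 0, 0); (2, 1, 1, 1); (0, 0, 0, 1))


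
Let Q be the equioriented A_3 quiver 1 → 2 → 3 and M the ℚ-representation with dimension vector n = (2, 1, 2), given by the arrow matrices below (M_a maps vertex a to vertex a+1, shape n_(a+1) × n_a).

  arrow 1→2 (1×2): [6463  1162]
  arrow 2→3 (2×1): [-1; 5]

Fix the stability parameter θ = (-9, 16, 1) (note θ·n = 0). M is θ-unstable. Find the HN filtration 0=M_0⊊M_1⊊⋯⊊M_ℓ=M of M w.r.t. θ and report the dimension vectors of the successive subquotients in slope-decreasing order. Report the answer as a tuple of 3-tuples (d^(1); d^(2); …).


Barcode: M ≅ I[1,1], I[1,3], I[3,3]. HN layers by μ_θ (3 steps, strictly decreasing):
  μ^(1)=17/2; μ^(2)=1; μ^(3)=-9

((0, 1, 1); (0, 0, 1); (2, 0, 0))


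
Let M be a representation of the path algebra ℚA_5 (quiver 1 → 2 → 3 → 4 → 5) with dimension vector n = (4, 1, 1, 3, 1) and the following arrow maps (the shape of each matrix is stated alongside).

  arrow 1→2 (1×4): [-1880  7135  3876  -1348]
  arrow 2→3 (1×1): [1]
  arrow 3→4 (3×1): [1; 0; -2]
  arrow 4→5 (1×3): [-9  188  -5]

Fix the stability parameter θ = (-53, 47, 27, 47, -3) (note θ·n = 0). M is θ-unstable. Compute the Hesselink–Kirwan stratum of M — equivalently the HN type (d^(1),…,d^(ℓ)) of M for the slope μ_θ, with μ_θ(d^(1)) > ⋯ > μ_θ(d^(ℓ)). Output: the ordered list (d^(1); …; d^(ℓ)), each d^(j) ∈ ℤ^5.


Barcode: M ≅ I[1,1]^3, I[1,5], I[4,4]^2. HN layers by μ_θ (3 steps, strictly decreasing):
  μ^(1)=47; μ^(2)=59/2; μ^(3)=-53

((0, 0, 0, 2, 0); (0, 1, 1, 1, 1); (4, 0, 0, 0, 0))


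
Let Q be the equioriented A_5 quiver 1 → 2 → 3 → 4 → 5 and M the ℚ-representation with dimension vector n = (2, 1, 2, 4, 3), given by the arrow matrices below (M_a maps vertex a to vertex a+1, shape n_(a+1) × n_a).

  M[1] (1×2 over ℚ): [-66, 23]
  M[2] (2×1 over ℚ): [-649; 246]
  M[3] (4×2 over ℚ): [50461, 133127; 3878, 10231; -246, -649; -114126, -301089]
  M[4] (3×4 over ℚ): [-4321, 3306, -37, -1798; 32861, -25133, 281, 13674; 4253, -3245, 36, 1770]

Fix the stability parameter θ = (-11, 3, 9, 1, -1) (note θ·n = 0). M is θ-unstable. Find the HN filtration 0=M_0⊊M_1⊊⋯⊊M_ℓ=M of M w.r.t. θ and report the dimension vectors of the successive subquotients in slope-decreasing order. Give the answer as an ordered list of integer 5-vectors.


Interval decomposition of M: I[1,1], I[1,5], I[3,5], I[4,4], I[4,5].
HN type (ℓ=4): μ^(1)=3; μ^(2)=1; μ^(3)=0; μ^(4)=-11

((0, 1, 2, 2, 2); (0, 0, 0, 1, 0); (0, 0, 0, 1, 1); (2, 0, 0, 0, 0))


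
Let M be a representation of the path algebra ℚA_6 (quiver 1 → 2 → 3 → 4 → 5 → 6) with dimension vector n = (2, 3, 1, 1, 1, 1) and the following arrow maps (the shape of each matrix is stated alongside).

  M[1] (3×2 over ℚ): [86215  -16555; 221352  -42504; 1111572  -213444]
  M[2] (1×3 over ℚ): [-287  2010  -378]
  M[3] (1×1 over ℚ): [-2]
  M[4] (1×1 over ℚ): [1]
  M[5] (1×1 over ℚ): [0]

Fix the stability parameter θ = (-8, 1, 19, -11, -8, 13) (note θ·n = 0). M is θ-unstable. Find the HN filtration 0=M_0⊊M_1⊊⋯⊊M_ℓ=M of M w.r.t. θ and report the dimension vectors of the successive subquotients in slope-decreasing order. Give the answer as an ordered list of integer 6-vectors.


Barcode: M ≅ I[1,1], I[1,5], I[2,2]^2, I[6,6]. HN layers by μ_θ (4 steps, strictly decreasing):
  μ^(1)=13; μ^(2)=1; μ^(3)=1/4; μ^(4)=-8

((0, 0, 0, 0, 0, 1); (0, 2, 0, 0, 0, 0); (0, 1, 1, 1, 1, 0); (2, 0, 0, 0, 0, 0))


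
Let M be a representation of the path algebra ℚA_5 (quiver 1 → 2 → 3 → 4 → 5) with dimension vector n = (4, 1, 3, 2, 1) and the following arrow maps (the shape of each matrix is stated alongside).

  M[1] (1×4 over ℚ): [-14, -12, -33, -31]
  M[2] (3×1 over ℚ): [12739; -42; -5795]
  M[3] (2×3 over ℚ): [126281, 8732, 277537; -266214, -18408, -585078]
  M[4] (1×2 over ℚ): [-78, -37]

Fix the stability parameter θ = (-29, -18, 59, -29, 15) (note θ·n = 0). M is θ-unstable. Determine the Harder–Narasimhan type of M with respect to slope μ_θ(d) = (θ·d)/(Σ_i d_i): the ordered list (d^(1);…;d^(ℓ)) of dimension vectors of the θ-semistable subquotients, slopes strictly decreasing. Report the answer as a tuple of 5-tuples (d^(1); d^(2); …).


Interval decomposition of M: I[1,1]^3, I[1,3], I[3,3], I[3,4], I[4,5].
HN type (ℓ=4): μ^(1)=59; μ^(2)=15; μ^(3)=-18; μ^(4)=-29

((0, 0, 2, 0, 0); (0, 0, 1, 1, 1); (0, 1, 0, 0, 0); (4, 0, 0, 1, 0))


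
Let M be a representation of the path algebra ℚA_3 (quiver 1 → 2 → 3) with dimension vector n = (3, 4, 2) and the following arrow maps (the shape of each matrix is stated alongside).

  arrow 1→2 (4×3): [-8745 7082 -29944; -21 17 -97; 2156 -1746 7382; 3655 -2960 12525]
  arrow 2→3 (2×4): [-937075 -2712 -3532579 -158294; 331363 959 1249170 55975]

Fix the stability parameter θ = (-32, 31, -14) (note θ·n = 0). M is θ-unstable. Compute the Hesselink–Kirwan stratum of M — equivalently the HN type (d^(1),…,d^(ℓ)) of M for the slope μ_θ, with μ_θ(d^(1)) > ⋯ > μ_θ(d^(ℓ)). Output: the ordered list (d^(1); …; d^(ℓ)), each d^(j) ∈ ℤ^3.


Via rank(M_{q-1}∘⋯∘M_p): M ≅ I[1,2], I[1,3]^2, I[2,2].
μ_θ-semistable layers: μ^(1)=31; μ^(2)=17/2; μ^(3)=-32

((0, 2, 0); (0, 2, 2); (3, 0, 0))


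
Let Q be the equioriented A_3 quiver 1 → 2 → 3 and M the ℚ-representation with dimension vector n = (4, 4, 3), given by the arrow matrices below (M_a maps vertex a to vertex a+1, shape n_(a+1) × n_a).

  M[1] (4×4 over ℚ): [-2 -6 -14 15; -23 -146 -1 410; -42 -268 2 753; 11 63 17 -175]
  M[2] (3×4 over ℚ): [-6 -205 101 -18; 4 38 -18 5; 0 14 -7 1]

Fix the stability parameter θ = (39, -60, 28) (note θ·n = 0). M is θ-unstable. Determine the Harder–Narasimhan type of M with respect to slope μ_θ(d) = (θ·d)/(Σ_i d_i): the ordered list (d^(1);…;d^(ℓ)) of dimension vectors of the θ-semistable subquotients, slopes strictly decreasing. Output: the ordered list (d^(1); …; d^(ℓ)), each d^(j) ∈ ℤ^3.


Interval decomposition of M: I[1,1], I[1,3]^3, I[2,2].
HN type (ℓ=4): μ^(1)=39; μ^(2)=28; μ^(3)=-21/2; μ^(4)=-60

((1, 0, 0); (0, 0, 3); (3, 3, 0); (0, 1, 0))


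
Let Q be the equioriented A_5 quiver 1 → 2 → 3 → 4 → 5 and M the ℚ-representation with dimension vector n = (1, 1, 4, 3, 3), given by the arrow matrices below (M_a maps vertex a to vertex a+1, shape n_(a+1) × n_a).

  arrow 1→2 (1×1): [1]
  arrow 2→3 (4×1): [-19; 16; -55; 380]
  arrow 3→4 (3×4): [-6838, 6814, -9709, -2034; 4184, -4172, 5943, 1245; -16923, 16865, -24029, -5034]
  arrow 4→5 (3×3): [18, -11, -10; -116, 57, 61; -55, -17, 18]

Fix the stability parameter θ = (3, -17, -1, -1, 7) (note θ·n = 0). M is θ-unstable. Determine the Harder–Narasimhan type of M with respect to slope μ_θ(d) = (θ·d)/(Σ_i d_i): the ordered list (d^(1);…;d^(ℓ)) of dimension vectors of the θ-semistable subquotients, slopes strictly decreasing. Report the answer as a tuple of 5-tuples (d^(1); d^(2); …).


Interval decomposition of M: I[1,5], I[3,3], I[3,5]^2.
HN type (ℓ=3): μ^(1)=7; μ^(2)=-1; μ^(3)=-7

((0, 0, 0, 0, 3); (0, 0, 4, 3, 0); (1, 1, 0, 0, 0))


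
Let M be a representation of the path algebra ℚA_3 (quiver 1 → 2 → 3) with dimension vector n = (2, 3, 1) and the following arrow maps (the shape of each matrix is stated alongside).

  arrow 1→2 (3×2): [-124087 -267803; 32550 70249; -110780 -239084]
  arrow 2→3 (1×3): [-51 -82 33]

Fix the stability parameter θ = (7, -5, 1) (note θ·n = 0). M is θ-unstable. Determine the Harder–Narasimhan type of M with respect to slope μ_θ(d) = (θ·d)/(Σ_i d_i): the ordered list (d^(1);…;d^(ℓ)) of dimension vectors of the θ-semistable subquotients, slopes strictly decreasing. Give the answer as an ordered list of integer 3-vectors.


Interval decomposition of M: I[1,2], I[1,3], I[2,2].
HN type (ℓ=2): μ^(1)=1; μ^(2)=-5

((2, 2, 1); (0, 1, 0))


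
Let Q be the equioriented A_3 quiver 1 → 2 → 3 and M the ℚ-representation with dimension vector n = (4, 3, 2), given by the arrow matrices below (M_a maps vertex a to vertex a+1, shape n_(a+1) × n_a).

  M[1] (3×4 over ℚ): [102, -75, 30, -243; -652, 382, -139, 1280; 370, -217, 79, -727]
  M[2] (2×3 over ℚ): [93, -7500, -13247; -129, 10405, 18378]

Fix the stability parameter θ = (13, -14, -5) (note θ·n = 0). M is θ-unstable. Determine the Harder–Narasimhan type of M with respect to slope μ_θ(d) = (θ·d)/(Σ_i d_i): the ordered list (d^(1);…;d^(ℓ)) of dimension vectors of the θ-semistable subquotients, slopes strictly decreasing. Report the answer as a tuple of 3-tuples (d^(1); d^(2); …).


Barcode: M ≅ I[1,1]^2, I[1,3]^2, I[2,2]. HN layers by μ_θ (3 steps, strictly decreasing):
  μ^(1)=13; μ^(2)=-2; μ^(3)=-14

((2, 0, 0); (2, 2, 2); (0, 1, 0))
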